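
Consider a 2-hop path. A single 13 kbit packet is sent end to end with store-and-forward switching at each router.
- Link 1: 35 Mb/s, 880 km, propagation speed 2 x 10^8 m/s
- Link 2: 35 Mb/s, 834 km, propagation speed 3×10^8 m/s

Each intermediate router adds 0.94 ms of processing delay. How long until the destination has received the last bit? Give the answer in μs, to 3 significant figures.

L = 13000 bits.
Transmission delay per hop = L/R = 13000/35000000 = 371.429 μs; 2 hops → 742.857 μs.
Propagation delays (d/s per hop): 4400, 2780 μs; sum = 7180 μs.
Processing at 1 router(s): 1 × 0.94 ms = 940 μs.
End-to-end = 8860 μs.

8860 μs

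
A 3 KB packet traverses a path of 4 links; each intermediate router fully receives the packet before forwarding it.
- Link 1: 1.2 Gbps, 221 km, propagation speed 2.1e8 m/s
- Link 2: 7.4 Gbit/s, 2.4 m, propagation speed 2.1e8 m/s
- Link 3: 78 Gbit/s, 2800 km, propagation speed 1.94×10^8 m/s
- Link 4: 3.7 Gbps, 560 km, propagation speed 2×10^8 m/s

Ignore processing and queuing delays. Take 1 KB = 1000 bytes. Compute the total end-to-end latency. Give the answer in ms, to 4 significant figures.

L = 24000 bits.
Transmission delays (L/R per hop): 0.02, 0.00324324, 0.000307692, 0.00648649 ms; sum = 0.0300374 ms.
Propagation delays (d/s per hop): 1.05238, 1.14286e-05, 14.433, 2.8 ms; sum = 18.2854 ms.
End-to-end = 18.32 ms.

18.32 ms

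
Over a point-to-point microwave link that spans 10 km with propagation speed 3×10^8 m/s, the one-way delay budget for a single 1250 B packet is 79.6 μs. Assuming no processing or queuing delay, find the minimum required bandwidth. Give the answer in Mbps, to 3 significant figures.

L = 10000 bits.
Propagation delay = 10000 / 300000000 = 33.3333 μs.
Transmission budget = 79.6 − 33.3333 = 46.2667 μs.
R ≥ L / t_tx = 10000 bits / 4.62667e-05 s = 216 Mbps.

216 Mbps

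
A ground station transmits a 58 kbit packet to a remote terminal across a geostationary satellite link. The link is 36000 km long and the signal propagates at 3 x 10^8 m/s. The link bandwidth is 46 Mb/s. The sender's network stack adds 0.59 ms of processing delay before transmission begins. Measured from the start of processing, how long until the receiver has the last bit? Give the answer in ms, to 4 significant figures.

L = 58000 bits.
Transmission delay = L/R = 58000 / 46000000 = 1.26087 ms.
Propagation delay = d/s = 36000000 m / 300000000 m/s = 120 ms.
Plus processing delay 0.59 ms = 0.59 ms.
Total = 121.9 ms.

121.9 ms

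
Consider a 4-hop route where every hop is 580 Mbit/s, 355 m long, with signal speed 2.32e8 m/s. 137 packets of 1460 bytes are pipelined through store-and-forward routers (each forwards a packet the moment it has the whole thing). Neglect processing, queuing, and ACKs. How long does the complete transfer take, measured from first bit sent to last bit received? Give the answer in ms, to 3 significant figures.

Per-hop transmission t_tx = L/R = 11680/580000000 = 0.0201379 ms.
Per-hop propagation t_prop = 355/2.32e+08 = 0.00153017 ms.
Pipeline fill: first packet needs 4·t_tx to clear all hops; remaining 136 packets each add one t_tx.
Total = (4+137-1)·t_tx + 4·t_prop = 140·0.0201379 + 4·0.00153017 = 2.83 ms.

2.83 ms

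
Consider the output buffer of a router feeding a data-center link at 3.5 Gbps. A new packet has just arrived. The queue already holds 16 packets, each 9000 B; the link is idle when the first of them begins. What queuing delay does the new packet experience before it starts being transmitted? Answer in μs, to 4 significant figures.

329.1 μs

Each queued packet: L/R = 72000/3500000000 = 20.5714 μs.
16 queued → 329.143 μs.
Queuing delay = 329.1 μs.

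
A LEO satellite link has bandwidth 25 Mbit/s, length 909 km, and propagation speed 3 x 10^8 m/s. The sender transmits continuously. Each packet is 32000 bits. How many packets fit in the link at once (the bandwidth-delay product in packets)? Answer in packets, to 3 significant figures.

Propagation delay = 909000 / 300000000 = 0.00303 s.
BDP = R × t_prop = 25000000 × 0.00303 = 75750 bits.
In packets of 32000 bits: 2.37 packets.

2.37 packets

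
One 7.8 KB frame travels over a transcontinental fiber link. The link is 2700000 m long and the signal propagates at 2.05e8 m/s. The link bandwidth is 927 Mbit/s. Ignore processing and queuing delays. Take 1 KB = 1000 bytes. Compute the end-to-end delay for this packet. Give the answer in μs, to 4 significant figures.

13240 μs

L = 62400 bits.
Transmission delay = L/R = 62400 / 927000000 = 67.3139 μs.
Propagation delay = d/s = 2700000 m / 2.05e+08 m/s = 13170.7 μs.
Total = 13240 μs.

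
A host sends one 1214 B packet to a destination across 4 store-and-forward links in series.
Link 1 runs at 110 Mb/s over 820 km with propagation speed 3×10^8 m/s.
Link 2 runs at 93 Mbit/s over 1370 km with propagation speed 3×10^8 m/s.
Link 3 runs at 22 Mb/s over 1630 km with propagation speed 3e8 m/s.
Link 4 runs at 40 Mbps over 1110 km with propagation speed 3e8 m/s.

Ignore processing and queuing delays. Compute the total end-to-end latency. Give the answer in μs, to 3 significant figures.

L = 1214 × 8 = 9712 bits.
Transmission delays (L/R per hop): 88.2909, 104.43, 441.455, 242.8 μs; sum = 876.976 μs.
Propagation delays (d/s per hop): 2733.33, 4566.67, 5433.33, 3700 μs; sum = 16433.3 μs.
End-to-end = 17300 μs.

17300 μs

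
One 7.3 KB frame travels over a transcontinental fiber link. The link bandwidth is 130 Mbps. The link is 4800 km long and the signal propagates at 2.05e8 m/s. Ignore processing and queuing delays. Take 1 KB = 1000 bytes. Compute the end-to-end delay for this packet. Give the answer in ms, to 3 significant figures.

L = 58400 bits.
Transmission delay = L/R = 58400 / 130000000 = 0.449231 ms.
Propagation delay = d/s = 4800000 m / 2.05e+08 m/s = 23.4146 ms.
Total = 23.9 ms.

23.9 ms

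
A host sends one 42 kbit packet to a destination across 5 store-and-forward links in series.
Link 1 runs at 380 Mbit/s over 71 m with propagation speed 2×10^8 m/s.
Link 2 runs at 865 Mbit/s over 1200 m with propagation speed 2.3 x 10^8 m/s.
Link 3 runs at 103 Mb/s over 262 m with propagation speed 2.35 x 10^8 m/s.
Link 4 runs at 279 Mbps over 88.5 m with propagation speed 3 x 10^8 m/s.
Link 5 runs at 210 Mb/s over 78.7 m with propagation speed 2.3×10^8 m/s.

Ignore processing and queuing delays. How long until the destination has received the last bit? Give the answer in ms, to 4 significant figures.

L = 42000 bits.
Transmission delays (L/R per hop): 0.110526, 0.0485549, 0.407767, 0.150538, 0.2 ms; sum = 0.917386 ms.
Propagation delays (d/s per hop): 0.000355, 0.00521739, 0.00111489, 0.000295, 0.000342174 ms; sum = 0.00732446 ms.
End-to-end = 0.9247 ms.

0.9247 ms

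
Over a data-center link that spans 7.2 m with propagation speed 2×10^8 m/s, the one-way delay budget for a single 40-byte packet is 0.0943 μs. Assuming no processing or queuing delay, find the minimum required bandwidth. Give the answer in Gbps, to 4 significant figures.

L = 320 bits.
Propagation delay = 7.2 / 200000000 = 0.036 μs.
Transmission budget = 0.0943 − 0.036 = 0.0583 μs.
R ≥ L / t_tx = 320 bits / 5.83e-08 s = 5.489 Gbps.

5.489 Gbps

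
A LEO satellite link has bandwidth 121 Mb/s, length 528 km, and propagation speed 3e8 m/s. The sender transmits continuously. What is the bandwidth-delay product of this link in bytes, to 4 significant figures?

26620 bytes

Propagation delay = 528000 / 300000000 = 0.00176 s.
BDP = R × t_prop = 121000000 × 0.00176 = 212960 bits.
In bytes: 212960/8 = 26620 bytes.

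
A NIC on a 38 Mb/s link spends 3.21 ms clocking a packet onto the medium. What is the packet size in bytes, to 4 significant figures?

15250 bytes

L = R × t_tx = 38000000 b/s × 0.00321 s = 121980 bits.
In bytes: 121980 / 8 = 15250 bytes.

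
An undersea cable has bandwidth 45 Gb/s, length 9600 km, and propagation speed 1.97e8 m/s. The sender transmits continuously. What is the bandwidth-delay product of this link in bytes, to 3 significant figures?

274000000 bytes

Propagation delay = 9600000 / 197000000 = 0.048731 s.
BDP = R × t_prop = 45000000000 × 0.048731 = 2192890000 bits.
In bytes: 2192890000/8 = 274000000 bytes.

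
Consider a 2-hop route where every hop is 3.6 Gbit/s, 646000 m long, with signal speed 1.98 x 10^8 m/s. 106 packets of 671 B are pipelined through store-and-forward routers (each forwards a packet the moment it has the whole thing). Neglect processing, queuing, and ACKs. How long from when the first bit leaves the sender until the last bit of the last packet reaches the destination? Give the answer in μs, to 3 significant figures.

Per-hop transmission t_tx = L/R = 5368/3600000000 = 1.49111 μs.
Per-hop propagation t_prop = 646000/198000000 = 3262.63 μs.
Pipeline fill: first packet needs 2·t_tx to clear all hops; remaining 105 packets each add one t_tx.
Total = (2+106-1)·t_tx + 2·t_prop = 107·1.49111 + 2·3262.63 = 6680 μs.

6680 μs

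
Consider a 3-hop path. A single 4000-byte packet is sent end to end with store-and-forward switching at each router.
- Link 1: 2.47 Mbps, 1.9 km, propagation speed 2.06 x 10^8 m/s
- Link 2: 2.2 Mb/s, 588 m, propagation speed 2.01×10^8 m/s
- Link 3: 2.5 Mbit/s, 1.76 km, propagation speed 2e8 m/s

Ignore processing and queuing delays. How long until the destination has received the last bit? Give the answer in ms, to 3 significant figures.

L = 4000 × 8 = 32000 bits.
Transmission delays (L/R per hop): 12.9555, 14.5455, 12.8 ms; sum = 40.3009 ms.
Propagation delays (d/s per hop): 0.0092233, 0.00292537, 0.0088 ms; sum = 0.0209487 ms.
End-to-end = 40.3 ms.

40.3 ms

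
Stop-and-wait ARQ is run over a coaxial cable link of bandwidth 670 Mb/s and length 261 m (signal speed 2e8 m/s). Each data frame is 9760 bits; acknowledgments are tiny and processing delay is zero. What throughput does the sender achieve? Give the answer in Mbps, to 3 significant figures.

t_tx = L/R = 9760/670000000 = 1.45672e-05 s.
t_prop = 261/200000000 = 1.305e-06 s; RTT = 2.61e-06 s.
Cycle = t_tx + RTT = 1.71772e-05 s.
Throughput = L / cycle = 9760 / 1.71772e-05 = 568 Mbps.

568 Mbps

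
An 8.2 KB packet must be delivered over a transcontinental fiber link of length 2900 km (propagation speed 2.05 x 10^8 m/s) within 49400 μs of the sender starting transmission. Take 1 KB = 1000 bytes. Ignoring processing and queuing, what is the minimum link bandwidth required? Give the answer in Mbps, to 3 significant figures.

L = 65600 bits.
Propagation delay = 2900000 / 2.05e+08 = 14146.3 μs.
Transmission budget = 49400 − 14146.3 = 35253.7 μs.
R ≥ L / t_tx = 65600 bits / 0.0352537 s = 1.86 Mbps.

1.86 Mbps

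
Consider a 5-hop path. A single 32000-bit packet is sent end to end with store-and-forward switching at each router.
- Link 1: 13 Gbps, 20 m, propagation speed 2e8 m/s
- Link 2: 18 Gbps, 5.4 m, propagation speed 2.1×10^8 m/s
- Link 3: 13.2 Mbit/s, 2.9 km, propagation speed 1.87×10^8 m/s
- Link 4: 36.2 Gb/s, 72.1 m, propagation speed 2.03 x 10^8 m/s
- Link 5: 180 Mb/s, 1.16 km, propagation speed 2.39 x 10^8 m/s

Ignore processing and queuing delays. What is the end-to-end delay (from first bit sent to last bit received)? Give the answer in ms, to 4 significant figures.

2.628 ms

Transmission delays (L/R per hop): 0.00246154, 0.00177778, 2.42424, 0.000883978, 0.177778 ms; sum = 2.60714 ms.
Propagation delays (d/s per hop): 0.0001, 2.57143e-05, 0.015508, 0.000355172, 0.00485356 ms; sum = 0.0208425 ms.
End-to-end = 2.628 ms.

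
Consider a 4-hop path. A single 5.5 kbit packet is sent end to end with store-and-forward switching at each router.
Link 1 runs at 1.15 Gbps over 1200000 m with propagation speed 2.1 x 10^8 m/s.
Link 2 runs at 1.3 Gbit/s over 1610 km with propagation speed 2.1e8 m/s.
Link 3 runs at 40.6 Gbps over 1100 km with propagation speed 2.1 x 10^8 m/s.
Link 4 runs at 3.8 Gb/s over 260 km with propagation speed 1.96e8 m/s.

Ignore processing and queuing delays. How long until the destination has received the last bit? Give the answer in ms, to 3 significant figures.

L = 5500 bits.
Transmission delays (L/R per hop): 0.00478261, 0.00423077, 0.000135468, 0.00144737 ms; sum = 0.0105962 ms.
Propagation delays (d/s per hop): 5.71429, 7.66667, 5.2381, 1.32653 ms; sum = 19.9456 ms.
End-to-end = 20.0 ms.

20.0 ms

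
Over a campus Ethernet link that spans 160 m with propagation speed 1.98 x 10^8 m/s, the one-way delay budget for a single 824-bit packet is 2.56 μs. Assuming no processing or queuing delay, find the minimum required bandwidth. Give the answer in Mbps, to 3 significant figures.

Propagation delay = 160 / 198000000 = 0.808081 μs.
Transmission budget = 2.56 − 0.808081 = 1.75192 μs.
R ≥ L / t_tx = 824 bits / 1.75192e-06 s = 470 Mbps.

470 Mbps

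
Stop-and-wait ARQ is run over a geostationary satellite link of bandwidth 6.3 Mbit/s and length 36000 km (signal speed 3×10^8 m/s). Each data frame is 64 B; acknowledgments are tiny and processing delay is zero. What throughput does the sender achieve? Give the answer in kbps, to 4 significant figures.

2.133 kbps

t_tx = L/R = 512/6300000 = 8.12698e-05 s.
t_prop = 36000000/300000000 = 0.12 s; RTT = 0.24 s.
Cycle = t_tx + RTT = 0.240081 s.
Throughput = L / cycle = 512 / 0.240081 = 2.133 kbps.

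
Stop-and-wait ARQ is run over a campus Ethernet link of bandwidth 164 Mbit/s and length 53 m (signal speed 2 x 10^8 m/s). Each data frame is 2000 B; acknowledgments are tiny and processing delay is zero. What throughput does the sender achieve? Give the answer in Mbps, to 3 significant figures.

163 Mbps

t_tx = L/R = 16000/164000000 = 9.7561e-05 s.
t_prop = 53/200000000 = 2.65e-07 s; RTT = 5.3e-07 s.
Cycle = t_tx + RTT = 9.8091e-05 s.
Throughput = L / cycle = 16000 / 9.8091e-05 = 163 Mbps.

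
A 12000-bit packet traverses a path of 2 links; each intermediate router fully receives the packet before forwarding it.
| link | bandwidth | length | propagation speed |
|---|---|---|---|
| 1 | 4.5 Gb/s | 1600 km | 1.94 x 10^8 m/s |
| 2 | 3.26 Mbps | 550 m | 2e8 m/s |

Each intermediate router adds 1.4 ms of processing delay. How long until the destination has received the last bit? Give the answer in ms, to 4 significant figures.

Transmission delays (L/R per hop): 0.00266667, 3.68098 ms; sum = 3.68365 ms.
Propagation delays (d/s per hop): 8.24742, 0.00275 ms; sum = 8.25017 ms.
Processing at 1 router(s): 1 × 1.4 ms = 1.4 ms.
End-to-end = 13.33 ms.

13.33 ms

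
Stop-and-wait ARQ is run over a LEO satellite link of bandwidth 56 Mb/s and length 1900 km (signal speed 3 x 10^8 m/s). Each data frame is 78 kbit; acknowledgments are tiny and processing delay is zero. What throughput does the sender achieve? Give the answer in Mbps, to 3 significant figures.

t_tx = L/R = 78000/56000000 = 0.00139286 s.
t_prop = 1900000/300000000 = 0.00633333 s; RTT = 0.0126667 s.
Cycle = t_tx + RTT = 0.0140595 s.
Throughput = L / cycle = 78000 / 0.0140595 = 5.55 Mbps.

5.55 Mbps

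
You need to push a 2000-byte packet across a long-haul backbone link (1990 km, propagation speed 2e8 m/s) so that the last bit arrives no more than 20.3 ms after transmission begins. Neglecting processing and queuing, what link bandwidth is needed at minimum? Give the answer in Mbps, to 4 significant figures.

L = 16000 bits.
Propagation delay = 1990000 / 200000000 = 9.95 ms.
Transmission budget = 20.3 − 9.95 = 10.35 ms.
R ≥ L / t_tx = 16000 bits / 0.01035 s = 1.546 Mbps.

1.546 Mbps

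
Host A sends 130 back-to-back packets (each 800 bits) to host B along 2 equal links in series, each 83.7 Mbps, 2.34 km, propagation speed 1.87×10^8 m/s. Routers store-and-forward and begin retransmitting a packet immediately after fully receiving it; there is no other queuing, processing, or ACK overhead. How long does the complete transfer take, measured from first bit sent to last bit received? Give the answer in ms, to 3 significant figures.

Per-hop transmission t_tx = L/R = 800/83700000 = 0.00955795 ms.
Per-hop propagation t_prop = 2340/187000000 = 0.0125134 ms.
Pipeline fill: first packet needs 2·t_tx to clear all hops; remaining 129 packets each add one t_tx.
Total = (2+130-1)·t_tx + 2·t_prop = 131·0.00955795 + 2·0.0125134 = 1.28 ms.

1.28 ms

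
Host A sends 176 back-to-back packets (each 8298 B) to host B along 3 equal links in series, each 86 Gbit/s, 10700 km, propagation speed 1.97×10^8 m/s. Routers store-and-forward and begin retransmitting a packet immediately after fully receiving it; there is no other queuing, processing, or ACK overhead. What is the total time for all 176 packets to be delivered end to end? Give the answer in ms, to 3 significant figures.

163 ms

Per-hop transmission t_tx = L/R = 66384/86000000000 = 0.000771907 ms.
Per-hop propagation t_prop = 10700000/197000000 = 54.3147 ms.
Pipeline fill: first packet needs 3·t_tx to clear all hops; remaining 175 packets each add one t_tx.
Total = (3+176-1)·t_tx + 3·t_prop = 178·0.000771907 + 3·54.3147 = 163 ms.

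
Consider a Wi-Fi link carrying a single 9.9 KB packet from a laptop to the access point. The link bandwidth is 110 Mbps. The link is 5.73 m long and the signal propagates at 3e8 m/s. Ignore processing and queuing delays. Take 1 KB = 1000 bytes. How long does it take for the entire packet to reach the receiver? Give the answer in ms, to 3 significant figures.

0.720 ms

L = 79200 bits.
Transmission delay = L/R = 79200 / 110000000 = 0.72 ms.
Propagation delay = d/s = 5.73 m / 300000000 m/s = 1.91e-05 ms.
Total = 0.720 ms.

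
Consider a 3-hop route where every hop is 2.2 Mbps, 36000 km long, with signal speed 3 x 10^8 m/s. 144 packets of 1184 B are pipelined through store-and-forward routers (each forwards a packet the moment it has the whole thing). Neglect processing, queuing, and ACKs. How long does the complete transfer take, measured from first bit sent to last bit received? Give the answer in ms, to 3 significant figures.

Per-hop transmission t_tx = L/R = 9472/2200000 = 4.30545 ms.
Per-hop propagation t_prop = 36000000/300000000 = 120 ms.
Pipeline fill: first packet needs 3·t_tx to clear all hops; remaining 143 packets each add one t_tx.
Total = (3+144-1)·t_tx + 3·t_prop = 146·4.30545 + 3·120 = 989 ms.

989 ms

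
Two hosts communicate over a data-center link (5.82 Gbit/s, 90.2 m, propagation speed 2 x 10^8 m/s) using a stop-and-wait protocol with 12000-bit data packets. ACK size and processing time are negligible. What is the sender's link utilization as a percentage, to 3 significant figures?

69.6 %

t_tx = L/R = 12000/5820000000 = 2.06186e-06 s.
t_prop = 90.2/200000000 = 4.51e-07 s; RTT = 9.02e-07 s.
Cycle = t_tx + RTT = 2.96386e-06 s.
Utilization = t_tx / cycle = 2.06186e-06/2.96386e-06 = 69.6 %.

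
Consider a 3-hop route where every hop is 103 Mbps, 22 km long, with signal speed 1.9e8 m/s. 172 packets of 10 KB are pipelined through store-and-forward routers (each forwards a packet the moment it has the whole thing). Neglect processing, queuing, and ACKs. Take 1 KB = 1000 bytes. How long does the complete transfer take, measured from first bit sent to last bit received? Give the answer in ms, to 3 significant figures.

135 ms

Per-hop transmission t_tx = L/R = 80000/103000000 = 0.776699 ms.
Per-hop propagation t_prop = 22000/190000000 = 0.115789 ms.
Pipeline fill: first packet needs 3·t_tx to clear all hops; remaining 171 packets each add one t_tx.
Total = (3+172-1)·t_tx + 3·t_prop = 174·0.776699 + 3·0.115789 = 135 ms.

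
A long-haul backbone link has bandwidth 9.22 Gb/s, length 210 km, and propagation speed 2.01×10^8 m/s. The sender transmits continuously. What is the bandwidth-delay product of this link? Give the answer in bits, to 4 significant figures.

Propagation delay = 210000 / 2.01e+08 = 0.00104478 s.
BDP = R × t_prop = 9220000000 × 0.00104478 = 9632840 bits.

9633000 bits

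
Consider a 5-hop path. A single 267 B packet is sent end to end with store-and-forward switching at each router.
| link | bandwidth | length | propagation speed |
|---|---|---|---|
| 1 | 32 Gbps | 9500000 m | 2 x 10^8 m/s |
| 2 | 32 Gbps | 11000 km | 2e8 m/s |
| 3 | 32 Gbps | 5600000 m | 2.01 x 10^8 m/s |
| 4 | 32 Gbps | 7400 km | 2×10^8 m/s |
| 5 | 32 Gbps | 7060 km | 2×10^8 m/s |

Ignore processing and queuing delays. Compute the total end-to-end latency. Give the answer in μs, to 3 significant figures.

L = 267 × 8 = 2136 bits.
Transmission delay per hop = L/R = 2136/32000000000 = 0.06675 μs; 5 hops → 0.33375 μs.
Propagation delays (d/s per hop): 47500, 55000, 27860.7, 37000, 35300 μs; sum = 202661 μs.
End-to-end = 203000 μs.

203000 μs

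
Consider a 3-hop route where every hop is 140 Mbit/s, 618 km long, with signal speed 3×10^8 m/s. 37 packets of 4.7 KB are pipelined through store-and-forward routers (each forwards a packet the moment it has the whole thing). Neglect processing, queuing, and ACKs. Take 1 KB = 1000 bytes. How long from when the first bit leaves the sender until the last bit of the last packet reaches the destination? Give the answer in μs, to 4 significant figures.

16650 μs

Per-hop transmission t_tx = L/R = 37600/140000000 = 268.571 μs.
Per-hop propagation t_prop = 618000/300000000 = 2060 μs.
Pipeline fill: first packet needs 3·t_tx to clear all hops; remaining 36 packets each add one t_tx.
Total = (3+37-1)·t_tx + 3·t_prop = 39·268.571 + 3·2060 = 16650 μs.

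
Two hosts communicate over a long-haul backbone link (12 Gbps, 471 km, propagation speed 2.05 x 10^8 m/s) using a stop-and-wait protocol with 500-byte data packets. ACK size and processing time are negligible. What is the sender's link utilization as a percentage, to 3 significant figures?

t_tx = L/R = 4000/12000000000 = 3.33333e-07 s.
t_prop = 471000/2.05e+08 = 0.00229756 s; RTT = 0.00459512 s.
Cycle = t_tx + RTT = 0.00459546 s.
Utilization = t_tx / cycle = 3.33333e-07/0.00459546 = 0.00725 %.

0.00725 %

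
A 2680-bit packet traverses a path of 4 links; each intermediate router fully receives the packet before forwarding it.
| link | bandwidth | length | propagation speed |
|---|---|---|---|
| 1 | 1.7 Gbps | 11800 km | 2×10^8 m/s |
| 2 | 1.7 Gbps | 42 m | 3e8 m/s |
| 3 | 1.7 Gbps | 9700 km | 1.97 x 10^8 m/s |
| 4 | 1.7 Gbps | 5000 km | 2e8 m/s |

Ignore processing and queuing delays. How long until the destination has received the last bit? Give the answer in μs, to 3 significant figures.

Transmission delay per hop = L/R = 2680/1700000000 = 1.57647 μs; 4 hops → 6.30588 μs.
Propagation delays (d/s per hop): 59000, 0.14, 49238.6, 25000 μs; sum = 133239 μs.
End-to-end = 133000 μs.

133000 μs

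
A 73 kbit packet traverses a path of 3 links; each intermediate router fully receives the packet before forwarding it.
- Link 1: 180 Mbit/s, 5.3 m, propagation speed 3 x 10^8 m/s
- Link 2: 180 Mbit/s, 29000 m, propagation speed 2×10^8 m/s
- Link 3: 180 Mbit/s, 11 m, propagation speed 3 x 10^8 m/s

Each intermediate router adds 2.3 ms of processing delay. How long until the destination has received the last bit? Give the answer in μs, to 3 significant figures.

5960 μs

L = 73000 bits.
Transmission delay per hop = L/R = 73000/180000000 = 405.556 μs; 3 hops → 1216.67 μs.
Propagation delays (d/s per hop): 0.0176667, 145, 0.0366667 μs; sum = 145.054 μs.
Processing at 2 router(s): 2 × 2.3 ms = 4600 μs.
End-to-end = 5960 μs.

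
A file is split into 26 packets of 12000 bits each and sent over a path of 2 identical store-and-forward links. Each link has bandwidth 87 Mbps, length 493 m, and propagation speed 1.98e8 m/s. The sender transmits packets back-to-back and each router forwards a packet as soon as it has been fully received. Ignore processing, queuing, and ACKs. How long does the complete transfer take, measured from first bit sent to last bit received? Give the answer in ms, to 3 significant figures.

3.73 ms

Per-hop transmission t_tx = L/R = 12000/87000000 = 0.137931 ms.
Per-hop propagation t_prop = 493/198000000 = 0.0024899 ms.
Pipeline fill: first packet needs 2·t_tx to clear all hops; remaining 25 packets each add one t_tx.
Total = (2+26-1)·t_tx + 2·t_prop = 27·0.137931 + 2·0.0024899 = 3.73 ms.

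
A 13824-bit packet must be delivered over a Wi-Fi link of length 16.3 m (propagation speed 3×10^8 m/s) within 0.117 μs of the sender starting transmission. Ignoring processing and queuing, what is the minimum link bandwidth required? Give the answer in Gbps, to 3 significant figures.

221 Gbps

Propagation delay = 16.3 / 300000000 = 0.0543333 μs.
Transmission budget = 0.117 − 0.0543333 = 0.0626667 μs.
R ≥ L / t_tx = 13824 bits / 6.26667e-08 s = 221 Gbps.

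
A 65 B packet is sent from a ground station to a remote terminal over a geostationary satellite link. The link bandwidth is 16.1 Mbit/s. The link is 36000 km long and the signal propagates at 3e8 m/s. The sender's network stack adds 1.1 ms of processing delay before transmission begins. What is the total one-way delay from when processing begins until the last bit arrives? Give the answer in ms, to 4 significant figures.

121.1 ms

L = 65 × 8 = 520 bits.
Transmission delay = L/R = 520 / 1.61e+07 = 0.0322981 ms.
Propagation delay = d/s = 36000000 m / 300000000 m/s = 120 ms.
Plus processing delay 1.1 ms = 1.1 ms.
Total = 121.1 ms.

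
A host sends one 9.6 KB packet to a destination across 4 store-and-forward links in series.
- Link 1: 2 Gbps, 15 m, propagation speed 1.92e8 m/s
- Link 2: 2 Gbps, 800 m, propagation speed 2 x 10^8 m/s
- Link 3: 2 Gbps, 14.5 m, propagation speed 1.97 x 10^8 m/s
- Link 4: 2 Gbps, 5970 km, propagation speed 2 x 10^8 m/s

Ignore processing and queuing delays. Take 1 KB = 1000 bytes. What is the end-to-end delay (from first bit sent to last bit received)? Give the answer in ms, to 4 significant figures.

30.01 ms

L = 76800 bits.
Transmission delay per hop = L/R = 76800/2000000000 = 0.0384 ms; 4 hops → 0.1536 ms.
Propagation delays (d/s per hop): 7.8125e-05, 0.004, 7.36041e-05, 29.85 ms; sum = 29.8542 ms.
End-to-end = 30.01 ms.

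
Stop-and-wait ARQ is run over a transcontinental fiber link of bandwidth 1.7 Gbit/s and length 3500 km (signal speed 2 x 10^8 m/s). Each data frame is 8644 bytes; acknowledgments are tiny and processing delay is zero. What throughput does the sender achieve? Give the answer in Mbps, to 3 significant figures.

t_tx = L/R = 69152/1700000000 = 4.06776e-05 s.
t_prop = 3500000/200000000 = 0.0175 s; RTT = 0.035 s.
Cycle = t_tx + RTT = 0.0350407 s.
Throughput = L / cycle = 69152 / 0.0350407 = 1.97 Mbps.

1.97 Mbps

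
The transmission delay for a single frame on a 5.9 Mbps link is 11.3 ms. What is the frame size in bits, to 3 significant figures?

L = R × t_tx = 5900000 b/s × 0.0113 s = 66670 bits.

66700 bits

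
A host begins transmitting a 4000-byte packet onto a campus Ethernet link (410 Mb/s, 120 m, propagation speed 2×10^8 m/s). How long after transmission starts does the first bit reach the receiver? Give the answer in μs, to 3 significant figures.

0.600 μs

First bit experiences only propagation delay: d/s = 120/200000000 = 0.600 μs.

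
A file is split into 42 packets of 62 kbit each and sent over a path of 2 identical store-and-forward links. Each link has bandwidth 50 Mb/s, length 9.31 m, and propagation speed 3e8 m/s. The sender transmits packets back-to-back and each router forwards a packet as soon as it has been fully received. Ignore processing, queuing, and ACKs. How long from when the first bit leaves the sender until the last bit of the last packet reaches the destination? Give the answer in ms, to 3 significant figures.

Per-hop transmission t_tx = L/R = 62000/50000000 = 1.24 ms.
Per-hop propagation t_prop = 9.31/300000000 = 3.10333e-05 ms.
Pipeline fill: first packet needs 2·t_tx to clear all hops; remaining 41 packets each add one t_tx.
Total = (2+42-1)·t_tx + 2·t_prop = 43·1.24 + 2·3.10333e-05 = 53.3 ms.

53.3 ms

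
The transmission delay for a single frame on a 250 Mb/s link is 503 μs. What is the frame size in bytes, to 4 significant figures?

L = R × t_tx = 250000000 b/s × 0.000503 s = 125750 bits.
In bytes: 125750 / 8 = 15720 bytes.

15720 bytes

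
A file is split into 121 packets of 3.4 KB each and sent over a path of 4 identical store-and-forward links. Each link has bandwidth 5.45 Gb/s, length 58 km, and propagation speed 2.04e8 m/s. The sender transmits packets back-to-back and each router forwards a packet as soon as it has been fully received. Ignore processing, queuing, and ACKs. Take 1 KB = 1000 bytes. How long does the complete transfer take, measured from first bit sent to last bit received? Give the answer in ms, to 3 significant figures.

1.76 ms

Per-hop transmission t_tx = L/R = 27200/5450000000 = 0.00499083 ms.
Per-hop propagation t_prop = 58000/204000000 = 0.284314 ms.
Pipeline fill: first packet needs 4·t_tx to clear all hops; remaining 120 packets each add one t_tx.
Total = (4+121-1)·t_tx + 4·t_prop = 124·0.00499083 + 4·0.284314 = 1.76 ms.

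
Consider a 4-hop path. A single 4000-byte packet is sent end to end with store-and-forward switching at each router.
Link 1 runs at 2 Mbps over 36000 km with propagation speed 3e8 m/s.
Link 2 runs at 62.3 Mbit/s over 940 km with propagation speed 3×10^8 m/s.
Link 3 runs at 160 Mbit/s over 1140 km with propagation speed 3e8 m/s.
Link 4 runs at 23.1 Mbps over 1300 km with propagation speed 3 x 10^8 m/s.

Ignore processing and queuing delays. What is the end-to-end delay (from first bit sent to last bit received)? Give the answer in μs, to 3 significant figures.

149000 μs

L = 4000 × 8 = 32000 bits.
Transmission delays (L/R per hop): 16000, 513.644, 200, 1385.28 μs; sum = 18098.9 μs.
Propagation delays (d/s per hop): 120000, 3133.33, 3800, 4333.33 μs; sum = 131267 μs.
End-to-end = 149000 μs.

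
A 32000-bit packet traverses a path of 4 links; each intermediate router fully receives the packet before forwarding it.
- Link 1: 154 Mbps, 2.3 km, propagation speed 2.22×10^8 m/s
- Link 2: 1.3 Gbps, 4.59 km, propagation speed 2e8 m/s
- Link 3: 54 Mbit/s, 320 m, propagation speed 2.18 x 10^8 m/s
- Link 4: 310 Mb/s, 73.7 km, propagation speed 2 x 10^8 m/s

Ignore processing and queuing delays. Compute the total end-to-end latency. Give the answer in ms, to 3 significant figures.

1.33 ms

Transmission delays (L/R per hop): 0.207792, 0.0246154, 0.592593, 0.103226 ms; sum = 0.928226 ms.
Propagation delays (d/s per hop): 0.0103604, 0.02295, 0.00146789, 0.3685 ms; sum = 0.403278 ms.
End-to-end = 1.33 ms.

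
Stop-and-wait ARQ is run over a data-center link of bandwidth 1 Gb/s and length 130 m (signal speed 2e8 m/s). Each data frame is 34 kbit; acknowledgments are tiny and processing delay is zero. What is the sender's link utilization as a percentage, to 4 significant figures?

96.32 %

t_tx = L/R = 34000/1000000000 = 3.4e-05 s.
t_prop = 130/200000000 = 6.5e-07 s; RTT = 1.3e-06 s.
Cycle = t_tx + RTT = 3.53e-05 s.
Utilization = t_tx / cycle = 3.4e-05/3.53e-05 = 96.32 %.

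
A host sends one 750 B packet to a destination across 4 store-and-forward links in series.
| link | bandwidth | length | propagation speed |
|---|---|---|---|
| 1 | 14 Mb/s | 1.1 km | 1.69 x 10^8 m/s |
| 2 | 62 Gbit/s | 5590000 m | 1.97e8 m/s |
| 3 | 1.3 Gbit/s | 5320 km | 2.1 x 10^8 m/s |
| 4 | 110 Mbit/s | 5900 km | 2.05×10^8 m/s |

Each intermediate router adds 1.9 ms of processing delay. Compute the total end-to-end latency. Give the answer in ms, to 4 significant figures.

L = 750 × 8 = 6000 bits.
Transmission delays (L/R per hop): 0.428571, 9.67742e-05, 0.00461538, 0.0545455 ms; sum = 0.487829 ms.
Propagation delays (d/s per hop): 0.00650888, 28.3756, 25.3333, 28.7805 ms; sum = 82.496 ms.
Processing at 3 router(s): 3 × 1.9 ms = 5.7 ms.
End-to-end = 88.68 ms.

88.68 ms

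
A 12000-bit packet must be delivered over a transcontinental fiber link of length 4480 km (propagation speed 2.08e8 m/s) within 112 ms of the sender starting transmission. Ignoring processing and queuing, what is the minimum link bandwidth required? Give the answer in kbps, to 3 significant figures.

Propagation delay = 4480000 / 208000000 = 21.5385 ms.
Transmission budget = 112 − 21.5385 = 90.4615 ms.
R ≥ L / t_tx = 12000 bits / 0.0904615 s = 133 kbps.

133 kbps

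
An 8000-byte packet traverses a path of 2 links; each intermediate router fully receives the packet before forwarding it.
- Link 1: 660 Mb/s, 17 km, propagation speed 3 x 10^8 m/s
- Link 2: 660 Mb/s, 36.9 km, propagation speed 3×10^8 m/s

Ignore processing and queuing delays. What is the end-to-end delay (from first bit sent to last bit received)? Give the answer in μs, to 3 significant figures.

L = 8000 × 8 = 64000 bits.
Transmission delay per hop = L/R = 64000/660000000 = 96.9697 μs; 2 hops → 193.939 μs.
Propagation delays (d/s per hop): 56.6667, 123 μs; sum = 179.667 μs.
End-to-end = 374 μs.

374 μs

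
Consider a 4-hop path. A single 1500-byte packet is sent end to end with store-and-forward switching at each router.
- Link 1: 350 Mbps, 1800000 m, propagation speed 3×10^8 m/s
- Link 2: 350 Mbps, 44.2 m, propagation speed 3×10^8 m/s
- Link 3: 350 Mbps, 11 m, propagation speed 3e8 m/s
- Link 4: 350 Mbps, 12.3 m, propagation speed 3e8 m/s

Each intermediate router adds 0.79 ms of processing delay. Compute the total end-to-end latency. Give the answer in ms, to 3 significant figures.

L = 1500 × 8 = 12000 bits.
Transmission delay per hop = L/R = 12000/350000000 = 0.0342857 ms; 4 hops → 0.137143 ms.
Propagation delays (d/s per hop): 6, 0.000147333, 3.66667e-05, 4.1e-05 ms; sum = 6.00023 ms.
Processing at 3 router(s): 3 × 0.79 ms = 2.37 ms.
End-to-end = 8.51 ms.

8.51 ms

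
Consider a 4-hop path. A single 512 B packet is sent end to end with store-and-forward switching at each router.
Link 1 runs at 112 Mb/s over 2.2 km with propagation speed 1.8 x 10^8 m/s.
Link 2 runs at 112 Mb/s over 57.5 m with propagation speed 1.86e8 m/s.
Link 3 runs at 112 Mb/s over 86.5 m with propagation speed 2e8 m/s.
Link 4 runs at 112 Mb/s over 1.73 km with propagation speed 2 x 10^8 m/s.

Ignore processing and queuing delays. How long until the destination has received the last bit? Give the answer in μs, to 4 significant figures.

L = 512 × 8 = 4096 bits.
Transmission delay per hop = L/R = 4096/112000000 = 36.5714 μs; 4 hops → 146.286 μs.
Propagation delays (d/s per hop): 12.2222, 0.30914, 0.4325, 8.65 μs; sum = 21.6139 μs.
End-to-end = 167.9 μs.

167.9 μs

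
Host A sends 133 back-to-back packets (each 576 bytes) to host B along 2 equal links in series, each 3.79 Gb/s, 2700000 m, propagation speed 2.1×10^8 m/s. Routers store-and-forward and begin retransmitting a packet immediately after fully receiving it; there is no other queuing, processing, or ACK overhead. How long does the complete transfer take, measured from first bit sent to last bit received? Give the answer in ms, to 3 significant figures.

Per-hop transmission t_tx = L/R = 4608/3790000000 = 0.00121583 ms.
Per-hop propagation t_prop = 2700000/210000000 = 12.8571 ms.
Pipeline fill: first packet needs 2·t_tx to clear all hops; remaining 132 packets each add one t_tx.
Total = (2+133-1)·t_tx + 2·t_prop = 134·0.00121583 + 2·12.8571 = 25.9 ms.

25.9 ms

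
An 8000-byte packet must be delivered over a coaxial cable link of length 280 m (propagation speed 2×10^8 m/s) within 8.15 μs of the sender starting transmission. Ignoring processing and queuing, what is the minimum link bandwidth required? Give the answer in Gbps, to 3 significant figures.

9.48 Gbps

L = 64000 bits.
Propagation delay = 280 / 200000000 = 1.4 μs.
Transmission budget = 8.15 − 1.4 = 6.75 μs.
R ≥ L / t_tx = 64000 bits / 6.75e-06 s = 9.48 Gbps.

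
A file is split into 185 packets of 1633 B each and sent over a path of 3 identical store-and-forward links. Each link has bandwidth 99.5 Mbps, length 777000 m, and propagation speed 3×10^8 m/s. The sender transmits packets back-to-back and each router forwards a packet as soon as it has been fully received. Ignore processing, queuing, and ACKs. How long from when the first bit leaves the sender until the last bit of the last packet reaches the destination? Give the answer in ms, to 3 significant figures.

32.3 ms

Per-hop transmission t_tx = L/R = 13064/99500000 = 0.131296 ms.
Per-hop propagation t_prop = 777000/300000000 = 2.59 ms.
Pipeline fill: first packet needs 3·t_tx to clear all hops; remaining 184 packets each add one t_tx.
Total = (3+185-1)·t_tx + 3·t_prop = 187·0.131296 + 3·2.59 = 32.3 ms.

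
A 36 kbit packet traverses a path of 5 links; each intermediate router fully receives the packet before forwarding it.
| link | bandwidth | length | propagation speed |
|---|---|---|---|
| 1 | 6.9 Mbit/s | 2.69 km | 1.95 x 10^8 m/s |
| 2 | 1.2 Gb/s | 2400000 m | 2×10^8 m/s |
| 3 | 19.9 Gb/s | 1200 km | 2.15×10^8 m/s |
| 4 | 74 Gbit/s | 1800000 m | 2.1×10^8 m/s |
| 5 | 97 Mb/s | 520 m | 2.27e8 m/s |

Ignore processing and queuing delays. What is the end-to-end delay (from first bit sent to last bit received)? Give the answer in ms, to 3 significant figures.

31.8 ms

L = 36000 bits.
Transmission delays (L/R per hop): 5.21739, 0.03, 0.00180905, 0.000486486, 0.371134 ms; sum = 5.62082 ms.
Propagation delays (d/s per hop): 0.0137949, 12, 5.5814, 8.57143, 0.00229075 ms; sum = 26.1689 ms.
End-to-end = 31.8 ms.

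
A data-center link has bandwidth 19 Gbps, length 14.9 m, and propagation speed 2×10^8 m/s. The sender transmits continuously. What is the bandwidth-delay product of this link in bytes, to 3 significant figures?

Propagation delay = 14.9 / 200000000 = 7.45e-08 s.
BDP = R × t_prop = 19000000000 × 7.45e-08 = 1415.5 bits.
In bytes: 1415.5/8 = 177 bytes.

177 bytes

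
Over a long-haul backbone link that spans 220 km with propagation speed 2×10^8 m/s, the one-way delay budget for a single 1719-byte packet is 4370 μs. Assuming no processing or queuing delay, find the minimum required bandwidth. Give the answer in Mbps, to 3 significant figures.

4.21 Mbps

L = 13752 bits.
Propagation delay = 220000 / 200000000 = 1100 μs.
Transmission budget = 4370 − 1100 = 3270 μs.
R ≥ L / t_tx = 13752 bits / 0.00327 s = 4.21 Mbps.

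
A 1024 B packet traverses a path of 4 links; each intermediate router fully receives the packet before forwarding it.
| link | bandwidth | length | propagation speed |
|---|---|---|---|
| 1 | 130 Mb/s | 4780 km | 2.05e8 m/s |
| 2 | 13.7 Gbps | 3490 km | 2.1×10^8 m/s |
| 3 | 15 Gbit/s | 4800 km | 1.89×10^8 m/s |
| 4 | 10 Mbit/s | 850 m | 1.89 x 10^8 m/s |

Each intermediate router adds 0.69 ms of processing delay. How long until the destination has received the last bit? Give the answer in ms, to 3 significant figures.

L = 1024 × 8 = 8192 bits.
Transmission delays (L/R per hop): 0.0630154, 0.000597956, 0.000546133, 0.8192 ms; sum = 0.883359 ms.
Propagation delays (d/s per hop): 23.3171, 16.619, 25.3968, 0.00449735 ms; sum = 65.3374 ms.
Processing at 3 router(s): 3 × 0.69 ms = 2.07 ms.
End-to-end = 68.3 ms.

68.3 ms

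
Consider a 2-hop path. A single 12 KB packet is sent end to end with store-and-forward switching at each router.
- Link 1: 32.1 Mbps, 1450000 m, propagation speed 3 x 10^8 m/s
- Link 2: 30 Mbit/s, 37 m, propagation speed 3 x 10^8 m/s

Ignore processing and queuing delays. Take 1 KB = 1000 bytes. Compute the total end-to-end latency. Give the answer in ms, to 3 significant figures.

L = 96000 bits.
Transmission delays (L/R per hop): 2.99065, 3.2 ms; sum = 6.19065 ms.
Propagation delays (d/s per hop): 4.83333, 0.000123333 ms; sum = 4.83346 ms.
End-to-end = 11.0 ms.

11.0 ms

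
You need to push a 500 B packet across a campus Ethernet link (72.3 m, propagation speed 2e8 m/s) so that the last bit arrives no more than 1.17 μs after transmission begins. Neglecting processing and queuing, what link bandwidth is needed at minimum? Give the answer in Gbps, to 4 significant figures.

4.947 Gbps

L = 4000 bits.
Propagation delay = 72.3 / 200000000 = 0.3615 μs.
Transmission budget = 1.17 − 0.3615 = 0.8085 μs.
R ≥ L / t_tx = 4000 bits / 8.085e-07 s = 4.947 Gbps.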